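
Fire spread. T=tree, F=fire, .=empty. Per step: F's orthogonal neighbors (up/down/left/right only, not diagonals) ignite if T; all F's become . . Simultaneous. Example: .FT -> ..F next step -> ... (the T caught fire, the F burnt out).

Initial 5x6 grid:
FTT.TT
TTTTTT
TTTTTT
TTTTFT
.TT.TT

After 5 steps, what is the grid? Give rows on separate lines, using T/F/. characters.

Step 1: 6 trees catch fire, 2 burn out
  .FT.TT
  FTTTTT
  TTTTFT
  TTTF.F
  .TT.FT
Step 2: 8 trees catch fire, 6 burn out
  ..F.TT
  .FTTFT
  FTTF.F
  TTF...
  .TT..F
Step 3: 9 trees catch fire, 8 burn out
  ....FT
  ..FF.F
  .FF...
  FF....
  .TF...
Step 4: 2 trees catch fire, 9 burn out
  .....F
  ......
  ......
  ......
  .F....
Step 5: 0 trees catch fire, 2 burn out
  ......
  ......
  ......
  ......
  ......

......
......
......
......
......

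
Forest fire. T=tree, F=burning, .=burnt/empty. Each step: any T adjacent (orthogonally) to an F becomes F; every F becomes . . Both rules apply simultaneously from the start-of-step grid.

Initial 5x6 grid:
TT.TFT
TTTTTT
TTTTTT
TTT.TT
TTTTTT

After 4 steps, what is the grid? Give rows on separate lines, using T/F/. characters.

Step 1: 3 trees catch fire, 1 burn out
  TT.F.F
  TTTTFT
  TTTTTT
  TTT.TT
  TTTTTT
Step 2: 3 trees catch fire, 3 burn out
  TT....
  TTTF.F
  TTTTFT
  TTT.TT
  TTTTTT
Step 3: 4 trees catch fire, 3 burn out
  TT....
  TTF...
  TTTF.F
  TTT.FT
  TTTTTT
Step 4: 4 trees catch fire, 4 burn out
  TT....
  TF....
  TTF...
  TTT..F
  TTTTFT

TT....
TF....
TTF...
TTT..F
TTTTFT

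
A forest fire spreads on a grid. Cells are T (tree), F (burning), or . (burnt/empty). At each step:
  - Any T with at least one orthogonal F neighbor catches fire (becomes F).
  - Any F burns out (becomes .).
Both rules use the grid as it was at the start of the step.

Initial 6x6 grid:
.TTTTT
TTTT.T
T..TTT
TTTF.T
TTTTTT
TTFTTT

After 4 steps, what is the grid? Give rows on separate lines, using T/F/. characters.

Step 1: 6 trees catch fire, 2 burn out
  .TTTTT
  TTTT.T
  T..FTT
  TTF..T
  TTFFTT
  TF.FTT
Step 2: 7 trees catch fire, 6 burn out
  .TTTTT
  TTTF.T
  T...FT
  TF...T
  TF..FT
  F...FT
Step 3: 7 trees catch fire, 7 burn out
  .TTFTT
  TTF..T
  T....F
  F....T
  F....F
  .....F
Step 4: 6 trees catch fire, 7 burn out
  .TF.FT
  TF...F
  F.....
  .....F
  ......
  ......

.TF.FT
TF...F
F.....
.....F
......
......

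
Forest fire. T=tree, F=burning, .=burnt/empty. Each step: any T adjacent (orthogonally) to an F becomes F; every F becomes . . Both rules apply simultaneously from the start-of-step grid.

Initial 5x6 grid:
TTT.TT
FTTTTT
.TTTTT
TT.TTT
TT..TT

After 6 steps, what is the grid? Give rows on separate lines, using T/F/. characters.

Step 1: 2 trees catch fire, 1 burn out
  FTT.TT
  .FTTTT
  .TTTTT
  TT.TTT
  TT..TT
Step 2: 3 trees catch fire, 2 burn out
  .FT.TT
  ..FTTT
  .FTTTT
  TT.TTT
  TT..TT
Step 3: 4 trees catch fire, 3 burn out
  ..F.TT
  ...FTT
  ..FTTT
  TF.TTT
  TT..TT
Step 4: 4 trees catch fire, 4 burn out
  ....TT
  ....FT
  ...FTT
  F..TTT
  TF..TT
Step 5: 5 trees catch fire, 4 burn out
  ....FT
  .....F
  ....FT
  ...FTT
  F...TT
Step 6: 3 trees catch fire, 5 burn out
  .....F
  ......
  .....F
  ....FT
  ....TT

.....F
......
.....F
....FT
....TT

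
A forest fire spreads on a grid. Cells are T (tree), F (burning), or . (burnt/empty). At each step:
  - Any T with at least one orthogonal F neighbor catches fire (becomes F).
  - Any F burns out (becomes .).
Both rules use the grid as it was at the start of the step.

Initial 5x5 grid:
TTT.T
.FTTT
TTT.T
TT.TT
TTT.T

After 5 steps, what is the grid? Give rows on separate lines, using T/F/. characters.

Step 1: 3 trees catch fire, 1 burn out
  TFT.T
  ..FTT
  TFT.T
  TT.TT
  TTT.T
Step 2: 6 trees catch fire, 3 burn out
  F.F.T
  ...FT
  F.F.T
  TF.TT
  TTT.T
Step 3: 3 trees catch fire, 6 burn out
  ....T
  ....F
  ....T
  F..TT
  TFT.T
Step 4: 4 trees catch fire, 3 burn out
  ....F
  .....
  ....F
  ...TT
  F.F.T
Step 5: 1 trees catch fire, 4 burn out
  .....
  .....
  .....
  ...TF
  ....T

.....
.....
.....
...TF
....T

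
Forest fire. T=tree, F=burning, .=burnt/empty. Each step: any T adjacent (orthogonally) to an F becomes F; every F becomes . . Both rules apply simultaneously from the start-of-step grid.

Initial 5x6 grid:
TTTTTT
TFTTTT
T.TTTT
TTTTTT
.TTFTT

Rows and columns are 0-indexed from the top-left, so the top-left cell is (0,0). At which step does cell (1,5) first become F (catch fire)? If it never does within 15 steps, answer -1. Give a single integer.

Step 1: cell (1,5)='T' (+6 fires, +2 burnt)
Step 2: cell (1,5)='T' (+10 fires, +6 burnt)
Step 3: cell (1,5)='T' (+6 fires, +10 burnt)
Step 4: cell (1,5)='F' (+3 fires, +6 burnt)
  -> target ignites at step 4
Step 5: cell (1,5)='.' (+1 fires, +3 burnt)
Step 6: cell (1,5)='.' (+0 fires, +1 burnt)
  fire out at step 6

4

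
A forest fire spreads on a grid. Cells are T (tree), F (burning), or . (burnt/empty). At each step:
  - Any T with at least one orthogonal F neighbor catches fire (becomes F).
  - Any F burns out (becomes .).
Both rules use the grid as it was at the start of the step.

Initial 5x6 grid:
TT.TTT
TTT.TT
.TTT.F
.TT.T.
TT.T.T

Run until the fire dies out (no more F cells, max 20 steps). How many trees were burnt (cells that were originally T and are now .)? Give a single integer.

Step 1: +1 fires, +1 burnt (F count now 1)
Step 2: +2 fires, +1 burnt (F count now 2)
Step 3: +1 fires, +2 burnt (F count now 1)
Step 4: +1 fires, +1 burnt (F count now 1)
Step 5: +0 fires, +1 burnt (F count now 0)
Fire out after step 5
Initially T: 20, now '.': 15
Total burnt (originally-T cells now '.'): 5

Answer: 5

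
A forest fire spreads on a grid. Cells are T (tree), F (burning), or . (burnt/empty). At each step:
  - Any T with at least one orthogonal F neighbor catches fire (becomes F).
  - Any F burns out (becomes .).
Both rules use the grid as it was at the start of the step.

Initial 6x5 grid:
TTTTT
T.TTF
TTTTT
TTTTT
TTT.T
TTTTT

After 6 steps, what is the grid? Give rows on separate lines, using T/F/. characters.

Step 1: 3 trees catch fire, 1 burn out
  TTTTF
  T.TF.
  TTTTF
  TTTTT
  TTT.T
  TTTTT
Step 2: 4 trees catch fire, 3 burn out
  TTTF.
  T.F..
  TTTF.
  TTTTF
  TTT.T
  TTTTT
Step 3: 4 trees catch fire, 4 burn out
  TTF..
  T....
  TTF..
  TTTF.
  TTT.F
  TTTTT
Step 4: 4 trees catch fire, 4 burn out
  TF...
  T....
  TF...
  TTF..
  TTT..
  TTTTF
Step 5: 5 trees catch fire, 4 burn out
  F....
  T....
  F....
  TF...
  TTF..
  TTTF.
Step 6: 4 trees catch fire, 5 burn out
  .....
  F....
  .....
  F....
  TF...
  TTF..

.....
F....
.....
F....
TF...
TTF..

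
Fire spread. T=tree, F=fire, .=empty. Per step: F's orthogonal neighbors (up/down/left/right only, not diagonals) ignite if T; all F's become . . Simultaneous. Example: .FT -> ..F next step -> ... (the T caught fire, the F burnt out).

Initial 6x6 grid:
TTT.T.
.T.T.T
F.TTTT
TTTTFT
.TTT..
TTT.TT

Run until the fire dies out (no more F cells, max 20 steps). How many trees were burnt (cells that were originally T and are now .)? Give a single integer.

Answer: 17

Derivation:
Step 1: +4 fires, +2 burnt (F count now 4)
Step 2: +5 fires, +4 burnt (F count now 5)
Step 3: +5 fires, +5 burnt (F count now 5)
Step 4: +2 fires, +5 burnt (F count now 2)
Step 5: +1 fires, +2 burnt (F count now 1)
Step 6: +0 fires, +1 burnt (F count now 0)
Fire out after step 6
Initially T: 24, now '.': 29
Total burnt (originally-T cells now '.'): 17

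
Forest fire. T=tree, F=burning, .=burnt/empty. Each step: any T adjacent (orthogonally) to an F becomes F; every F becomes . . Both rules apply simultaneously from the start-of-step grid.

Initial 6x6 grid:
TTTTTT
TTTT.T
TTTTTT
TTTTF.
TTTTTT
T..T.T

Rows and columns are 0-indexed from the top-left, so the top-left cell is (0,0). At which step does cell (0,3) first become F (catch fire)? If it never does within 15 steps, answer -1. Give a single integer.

Step 1: cell (0,3)='T' (+3 fires, +1 burnt)
Step 2: cell (0,3)='T' (+5 fires, +3 burnt)
Step 3: cell (0,3)='T' (+7 fires, +5 burnt)
Step 4: cell (0,3)='F' (+6 fires, +7 burnt)
  -> target ignites at step 4
Step 5: cell (0,3)='.' (+5 fires, +6 burnt)
Step 6: cell (0,3)='.' (+3 fires, +5 burnt)
Step 7: cell (0,3)='.' (+1 fires, +3 burnt)
Step 8: cell (0,3)='.' (+0 fires, +1 burnt)
  fire out at step 8

4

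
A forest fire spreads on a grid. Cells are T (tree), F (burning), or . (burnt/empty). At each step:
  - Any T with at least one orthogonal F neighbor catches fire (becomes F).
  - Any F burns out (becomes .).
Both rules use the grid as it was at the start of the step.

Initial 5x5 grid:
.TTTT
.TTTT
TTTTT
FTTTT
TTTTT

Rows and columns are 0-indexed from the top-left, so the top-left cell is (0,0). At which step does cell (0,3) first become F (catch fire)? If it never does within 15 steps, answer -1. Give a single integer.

Step 1: cell (0,3)='T' (+3 fires, +1 burnt)
Step 2: cell (0,3)='T' (+3 fires, +3 burnt)
Step 3: cell (0,3)='T' (+4 fires, +3 burnt)
Step 4: cell (0,3)='T' (+5 fires, +4 burnt)
Step 5: cell (0,3)='T' (+4 fires, +5 burnt)
Step 6: cell (0,3)='F' (+2 fires, +4 burnt)
  -> target ignites at step 6
Step 7: cell (0,3)='.' (+1 fires, +2 burnt)
Step 8: cell (0,3)='.' (+0 fires, +1 burnt)
  fire out at step 8

6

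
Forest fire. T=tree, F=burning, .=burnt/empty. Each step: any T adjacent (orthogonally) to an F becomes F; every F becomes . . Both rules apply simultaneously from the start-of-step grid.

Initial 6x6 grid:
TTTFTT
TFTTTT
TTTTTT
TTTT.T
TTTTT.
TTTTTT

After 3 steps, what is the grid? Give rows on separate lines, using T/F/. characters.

Step 1: 7 trees catch fire, 2 burn out
  TFF.FT
  F.FFTT
  TFTTTT
  TTTT.T
  TTTTT.
  TTTTTT
Step 2: 7 trees catch fire, 7 burn out
  F....F
  ....FT
  F.FFTT
  TFTT.T
  TTTTT.
  TTTTTT
Step 3: 6 trees catch fire, 7 burn out
  ......
  .....F
  ....FT
  F.FF.T
  TFTTT.
  TTTTTT

......
.....F
....FT
F.FF.T
TFTTT.
TTTTTT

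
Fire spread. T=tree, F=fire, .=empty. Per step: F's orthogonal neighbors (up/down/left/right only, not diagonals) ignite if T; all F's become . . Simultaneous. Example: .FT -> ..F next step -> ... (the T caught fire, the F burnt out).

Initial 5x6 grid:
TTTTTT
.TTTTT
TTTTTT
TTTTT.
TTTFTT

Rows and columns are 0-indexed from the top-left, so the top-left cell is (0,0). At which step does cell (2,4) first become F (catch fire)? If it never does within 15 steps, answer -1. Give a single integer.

Step 1: cell (2,4)='T' (+3 fires, +1 burnt)
Step 2: cell (2,4)='T' (+5 fires, +3 burnt)
Step 3: cell (2,4)='F' (+5 fires, +5 burnt)
  -> target ignites at step 3
Step 4: cell (2,4)='.' (+6 fires, +5 burnt)
Step 5: cell (2,4)='.' (+5 fires, +6 burnt)
Step 6: cell (2,4)='.' (+2 fires, +5 burnt)
Step 7: cell (2,4)='.' (+1 fires, +2 burnt)
Step 8: cell (2,4)='.' (+0 fires, +1 burnt)
  fire out at step 8

3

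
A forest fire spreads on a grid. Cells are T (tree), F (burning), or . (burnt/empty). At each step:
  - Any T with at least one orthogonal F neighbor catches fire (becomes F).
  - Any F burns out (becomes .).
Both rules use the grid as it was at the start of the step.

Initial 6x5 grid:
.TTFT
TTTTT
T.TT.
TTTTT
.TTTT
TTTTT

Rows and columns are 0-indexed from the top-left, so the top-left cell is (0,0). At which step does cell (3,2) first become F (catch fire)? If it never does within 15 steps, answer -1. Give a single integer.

Step 1: cell (3,2)='T' (+3 fires, +1 burnt)
Step 2: cell (3,2)='T' (+4 fires, +3 burnt)
Step 3: cell (3,2)='T' (+3 fires, +4 burnt)
Step 4: cell (3,2)='F' (+4 fires, +3 burnt)
  -> target ignites at step 4
Step 5: cell (3,2)='.' (+5 fires, +4 burnt)
Step 6: cell (3,2)='.' (+4 fires, +5 burnt)
Step 7: cell (3,2)='.' (+1 fires, +4 burnt)
Step 8: cell (3,2)='.' (+1 fires, +1 burnt)
Step 9: cell (3,2)='.' (+0 fires, +1 burnt)
  fire out at step 9

4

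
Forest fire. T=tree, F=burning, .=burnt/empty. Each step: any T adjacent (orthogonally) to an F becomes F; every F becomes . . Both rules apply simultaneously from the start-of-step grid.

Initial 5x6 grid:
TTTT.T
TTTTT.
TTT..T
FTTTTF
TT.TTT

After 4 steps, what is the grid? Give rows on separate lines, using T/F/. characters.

Step 1: 6 trees catch fire, 2 burn out
  TTTT.T
  TTTTT.
  FTT..F
  .FTTF.
  FT.TTF
Step 2: 6 trees catch fire, 6 burn out
  TTTT.T
  FTTTT.
  .FT...
  ..FF..
  .F.TF.
Step 3: 4 trees catch fire, 6 burn out
  FTTT.T
  .FTTT.
  ..F...
  ......
  ...F..
Step 4: 2 trees catch fire, 4 burn out
  .FTT.T
  ..FTT.
  ......
  ......
  ......

.FTT.T
..FTT.
......
......
......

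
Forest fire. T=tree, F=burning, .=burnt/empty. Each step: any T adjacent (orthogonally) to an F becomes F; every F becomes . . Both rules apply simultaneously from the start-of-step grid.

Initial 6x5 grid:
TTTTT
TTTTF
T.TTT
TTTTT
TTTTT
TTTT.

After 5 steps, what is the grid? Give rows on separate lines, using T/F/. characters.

Step 1: 3 trees catch fire, 1 burn out
  TTTTF
  TTTF.
  T.TTF
  TTTTT
  TTTTT
  TTTT.
Step 2: 4 trees catch fire, 3 burn out
  TTTF.
  TTF..
  T.TF.
  TTTTF
  TTTTT
  TTTT.
Step 3: 5 trees catch fire, 4 burn out
  TTF..
  TF...
  T.F..
  TTTF.
  TTTTF
  TTTT.
Step 4: 4 trees catch fire, 5 burn out
  TF...
  F....
  T....
  TTF..
  TTTF.
  TTTT.
Step 5: 5 trees catch fire, 4 burn out
  F....
  .....
  F....
  TF...
  TTF..
  TTTF.

F....
.....
F....
TF...
TTF..
TTTF.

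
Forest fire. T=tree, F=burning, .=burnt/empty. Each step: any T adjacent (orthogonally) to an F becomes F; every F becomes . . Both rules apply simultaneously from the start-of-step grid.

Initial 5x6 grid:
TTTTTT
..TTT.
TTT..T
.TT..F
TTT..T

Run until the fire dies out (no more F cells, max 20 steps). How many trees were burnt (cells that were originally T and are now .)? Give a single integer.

Step 1: +2 fires, +1 burnt (F count now 2)
Step 2: +0 fires, +2 burnt (F count now 0)
Fire out after step 2
Initially T: 19, now '.': 13
Total burnt (originally-T cells now '.'): 2

Answer: 2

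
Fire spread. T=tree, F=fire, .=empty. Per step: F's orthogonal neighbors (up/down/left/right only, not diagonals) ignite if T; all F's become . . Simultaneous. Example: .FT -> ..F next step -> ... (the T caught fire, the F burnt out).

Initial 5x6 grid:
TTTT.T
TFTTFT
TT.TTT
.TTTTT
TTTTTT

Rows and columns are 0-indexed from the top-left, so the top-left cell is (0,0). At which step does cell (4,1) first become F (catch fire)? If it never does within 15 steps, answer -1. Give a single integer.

Step 1: cell (4,1)='T' (+7 fires, +2 burnt)
Step 2: cell (4,1)='T' (+9 fires, +7 burnt)
Step 3: cell (4,1)='F' (+5 fires, +9 burnt)
  -> target ignites at step 3
Step 4: cell (4,1)='.' (+4 fires, +5 burnt)
Step 5: cell (4,1)='.' (+0 fires, +4 burnt)
  fire out at step 5

3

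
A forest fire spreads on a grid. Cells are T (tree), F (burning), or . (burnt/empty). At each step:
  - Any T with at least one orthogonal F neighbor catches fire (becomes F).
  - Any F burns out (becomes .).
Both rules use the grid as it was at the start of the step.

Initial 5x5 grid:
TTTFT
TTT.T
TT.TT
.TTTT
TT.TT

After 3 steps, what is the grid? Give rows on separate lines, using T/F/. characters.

Step 1: 2 trees catch fire, 1 burn out
  TTF.F
  TTT.T
  TT.TT
  .TTTT
  TT.TT
Step 2: 3 trees catch fire, 2 burn out
  TF...
  TTF.F
  TT.TT
  .TTTT
  TT.TT
Step 3: 3 trees catch fire, 3 burn out
  F....
  TF...
  TT.TF
  .TTTT
  TT.TT

F....
TF...
TT.TF
.TTTT
TT.TT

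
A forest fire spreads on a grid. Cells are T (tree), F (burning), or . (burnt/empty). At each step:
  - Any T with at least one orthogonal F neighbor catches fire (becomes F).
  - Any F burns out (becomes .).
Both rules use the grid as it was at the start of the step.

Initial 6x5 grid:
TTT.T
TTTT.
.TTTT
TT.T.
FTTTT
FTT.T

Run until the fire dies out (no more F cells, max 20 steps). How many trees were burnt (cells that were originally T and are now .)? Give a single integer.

Step 1: +3 fires, +2 burnt (F count now 3)
Step 2: +3 fires, +3 burnt (F count now 3)
Step 3: +2 fires, +3 burnt (F count now 2)
Step 4: +4 fires, +2 burnt (F count now 4)
Step 5: +5 fires, +4 burnt (F count now 5)
Step 6: +4 fires, +5 burnt (F count now 4)
Step 7: +0 fires, +4 burnt (F count now 0)
Fire out after step 7
Initially T: 22, now '.': 29
Total burnt (originally-T cells now '.'): 21

Answer: 21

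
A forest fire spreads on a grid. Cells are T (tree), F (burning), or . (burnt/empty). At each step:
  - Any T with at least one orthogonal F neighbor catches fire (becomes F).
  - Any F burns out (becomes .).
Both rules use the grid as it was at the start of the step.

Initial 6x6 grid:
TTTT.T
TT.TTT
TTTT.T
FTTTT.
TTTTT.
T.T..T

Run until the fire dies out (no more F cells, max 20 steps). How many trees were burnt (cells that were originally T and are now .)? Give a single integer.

Answer: 26

Derivation:
Step 1: +3 fires, +1 burnt (F count now 3)
Step 2: +5 fires, +3 burnt (F count now 5)
Step 3: +5 fires, +5 burnt (F count now 5)
Step 4: +5 fires, +5 burnt (F count now 5)
Step 5: +3 fires, +5 burnt (F count now 3)
Step 6: +2 fires, +3 burnt (F count now 2)
Step 7: +1 fires, +2 burnt (F count now 1)
Step 8: +2 fires, +1 burnt (F count now 2)
Step 9: +0 fires, +2 burnt (F count now 0)
Fire out after step 9
Initially T: 27, now '.': 35
Total burnt (originally-T cells now '.'): 26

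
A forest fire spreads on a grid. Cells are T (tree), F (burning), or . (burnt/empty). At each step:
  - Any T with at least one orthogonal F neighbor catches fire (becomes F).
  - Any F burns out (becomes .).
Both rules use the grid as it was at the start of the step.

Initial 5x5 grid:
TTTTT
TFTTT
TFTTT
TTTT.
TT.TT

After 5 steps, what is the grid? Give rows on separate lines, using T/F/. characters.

Step 1: 6 trees catch fire, 2 burn out
  TFTTT
  F.FTT
  F.FTT
  TFTT.
  TT.TT
Step 2: 7 trees catch fire, 6 burn out
  F.FTT
  ...FT
  ...FT
  F.FT.
  TF.TT
Step 3: 5 trees catch fire, 7 burn out
  ...FT
  ....F
  ....F
  ...F.
  F..TT
Step 4: 2 trees catch fire, 5 burn out
  ....F
  .....
  .....
  .....
  ...FT
Step 5: 1 trees catch fire, 2 burn out
  .....
  .....
  .....
  .....
  ....F

.....
.....
.....
.....
....F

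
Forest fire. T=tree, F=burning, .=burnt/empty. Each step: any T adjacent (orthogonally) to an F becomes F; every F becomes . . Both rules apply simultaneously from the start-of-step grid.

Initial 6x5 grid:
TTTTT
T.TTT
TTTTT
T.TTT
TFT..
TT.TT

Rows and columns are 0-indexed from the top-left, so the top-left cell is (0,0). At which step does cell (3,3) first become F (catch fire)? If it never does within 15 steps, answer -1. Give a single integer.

Step 1: cell (3,3)='T' (+3 fires, +1 burnt)
Step 2: cell (3,3)='T' (+3 fires, +3 burnt)
Step 3: cell (3,3)='F' (+3 fires, +3 burnt)
  -> target ignites at step 3
Step 4: cell (3,3)='.' (+5 fires, +3 burnt)
Step 5: cell (3,3)='.' (+4 fires, +5 burnt)
Step 6: cell (3,3)='.' (+3 fires, +4 burnt)
Step 7: cell (3,3)='.' (+1 fires, +3 burnt)
Step 8: cell (3,3)='.' (+0 fires, +1 burnt)
  fire out at step 8

3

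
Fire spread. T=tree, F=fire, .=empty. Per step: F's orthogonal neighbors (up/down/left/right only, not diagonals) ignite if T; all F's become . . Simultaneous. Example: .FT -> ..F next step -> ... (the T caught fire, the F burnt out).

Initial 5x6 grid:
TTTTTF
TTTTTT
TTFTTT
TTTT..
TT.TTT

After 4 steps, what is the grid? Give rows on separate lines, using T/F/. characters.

Step 1: 6 trees catch fire, 2 burn out
  TTTTF.
  TTFTTF
  TF.FTT
  TTFT..
  TT.TTT
Step 2: 10 trees catch fire, 6 burn out
  TTFF..
  TF.FF.
  F...FF
  TF.F..
  TT.TTT
Step 3: 5 trees catch fire, 10 burn out
  TF....
  F.....
  ......
  F.....
  TF.FTT
Step 4: 3 trees catch fire, 5 burn out
  F.....
  ......
  ......
  ......
  F...FT

F.....
......
......
......
F...FT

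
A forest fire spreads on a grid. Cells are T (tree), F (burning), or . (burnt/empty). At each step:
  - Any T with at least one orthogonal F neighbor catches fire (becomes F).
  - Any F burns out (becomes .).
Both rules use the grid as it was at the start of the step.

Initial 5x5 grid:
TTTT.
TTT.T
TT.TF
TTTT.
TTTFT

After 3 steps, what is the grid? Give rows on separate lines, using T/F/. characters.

Step 1: 5 trees catch fire, 2 burn out
  TTTT.
  TTT.F
  TT.F.
  TTTF.
  TTF.F
Step 2: 2 trees catch fire, 5 burn out
  TTTT.
  TTT..
  TT...
  TTF..
  TF...
Step 3: 2 trees catch fire, 2 burn out
  TTTT.
  TTT..
  TT...
  TF...
  F....

TTTT.
TTT..
TT...
TF...
F....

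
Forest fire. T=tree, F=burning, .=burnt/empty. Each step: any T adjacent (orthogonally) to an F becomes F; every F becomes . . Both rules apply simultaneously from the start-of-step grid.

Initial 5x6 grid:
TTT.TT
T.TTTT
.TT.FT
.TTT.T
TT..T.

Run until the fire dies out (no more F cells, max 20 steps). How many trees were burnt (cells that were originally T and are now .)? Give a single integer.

Step 1: +2 fires, +1 burnt (F count now 2)
Step 2: +4 fires, +2 burnt (F count now 4)
Step 3: +2 fires, +4 burnt (F count now 2)
Step 4: +2 fires, +2 burnt (F count now 2)
Step 5: +3 fires, +2 burnt (F count now 3)
Step 6: +3 fires, +3 burnt (F count now 3)
Step 7: +2 fires, +3 burnt (F count now 2)
Step 8: +1 fires, +2 burnt (F count now 1)
Step 9: +0 fires, +1 burnt (F count now 0)
Fire out after step 9
Initially T: 20, now '.': 29
Total burnt (originally-T cells now '.'): 19

Answer: 19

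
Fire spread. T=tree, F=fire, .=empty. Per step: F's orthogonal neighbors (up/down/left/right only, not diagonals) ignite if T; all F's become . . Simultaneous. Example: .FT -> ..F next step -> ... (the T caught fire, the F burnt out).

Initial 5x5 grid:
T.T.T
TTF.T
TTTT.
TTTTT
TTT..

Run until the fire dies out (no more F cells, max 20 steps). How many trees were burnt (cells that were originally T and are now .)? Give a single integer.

Answer: 16

Derivation:
Step 1: +3 fires, +1 burnt (F count now 3)
Step 2: +4 fires, +3 burnt (F count now 4)
Step 3: +5 fires, +4 burnt (F count now 5)
Step 4: +3 fires, +5 burnt (F count now 3)
Step 5: +1 fires, +3 burnt (F count now 1)
Step 6: +0 fires, +1 burnt (F count now 0)
Fire out after step 6
Initially T: 18, now '.': 23
Total burnt (originally-T cells now '.'): 16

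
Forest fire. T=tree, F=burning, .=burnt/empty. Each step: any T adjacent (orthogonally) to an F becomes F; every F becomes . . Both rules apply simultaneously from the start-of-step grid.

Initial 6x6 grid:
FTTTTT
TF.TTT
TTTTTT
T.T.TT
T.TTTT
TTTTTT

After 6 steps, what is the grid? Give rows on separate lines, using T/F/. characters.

Step 1: 3 trees catch fire, 2 burn out
  .FTTTT
  F..TTT
  TFTTTT
  T.T.TT
  T.TTTT
  TTTTTT
Step 2: 3 trees catch fire, 3 burn out
  ..FTTT
  ...TTT
  F.FTTT
  T.T.TT
  T.TTTT
  TTTTTT
Step 3: 4 trees catch fire, 3 burn out
  ...FTT
  ...TTT
  ...FTT
  F.F.TT
  T.TTTT
  TTTTTT
Step 4: 5 trees catch fire, 4 burn out
  ....FT
  ...FTT
  ....FT
  ....TT
  F.FTTT
  TTTTTT
Step 5: 7 trees catch fire, 5 burn out
  .....F
  ....FT
  .....F
  ....FT
  ...FTT
  FTFTTT
Step 6: 5 trees catch fire, 7 burn out
  ......
  .....F
  ......
  .....F
  ....FT
  .F.FTT

......
.....F
......
.....F
....FT
.F.FTT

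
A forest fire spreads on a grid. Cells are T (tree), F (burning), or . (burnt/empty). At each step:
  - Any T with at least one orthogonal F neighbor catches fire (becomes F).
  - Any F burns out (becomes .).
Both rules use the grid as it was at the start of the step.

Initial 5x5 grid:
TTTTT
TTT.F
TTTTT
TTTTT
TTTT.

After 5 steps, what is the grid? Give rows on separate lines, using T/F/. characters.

Step 1: 2 trees catch fire, 1 burn out
  TTTTF
  TTT..
  TTTTF
  TTTTT
  TTTT.
Step 2: 3 trees catch fire, 2 burn out
  TTTF.
  TTT..
  TTTF.
  TTTTF
  TTTT.
Step 3: 3 trees catch fire, 3 burn out
  TTF..
  TTT..
  TTF..
  TTTF.
  TTTT.
Step 4: 5 trees catch fire, 3 burn out
  TF...
  TTF..
  TF...
  TTF..
  TTTF.
Step 5: 5 trees catch fire, 5 burn out
  F....
  TF...
  F....
  TF...
  TTF..

F....
TF...
F....
TF...
TTF..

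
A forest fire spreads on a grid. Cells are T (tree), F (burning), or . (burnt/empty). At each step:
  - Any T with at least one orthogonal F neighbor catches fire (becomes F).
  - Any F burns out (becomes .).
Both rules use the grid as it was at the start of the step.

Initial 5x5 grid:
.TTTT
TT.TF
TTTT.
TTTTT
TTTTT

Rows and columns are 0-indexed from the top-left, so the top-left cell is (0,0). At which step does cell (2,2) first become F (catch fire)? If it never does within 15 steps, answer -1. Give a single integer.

Step 1: cell (2,2)='T' (+2 fires, +1 burnt)
Step 2: cell (2,2)='T' (+2 fires, +2 burnt)
Step 3: cell (2,2)='F' (+3 fires, +2 burnt)
  -> target ignites at step 3
Step 4: cell (2,2)='.' (+5 fires, +3 burnt)
Step 5: cell (2,2)='.' (+5 fires, +5 burnt)
Step 6: cell (2,2)='.' (+3 fires, +5 burnt)
Step 7: cell (2,2)='.' (+1 fires, +3 burnt)
Step 8: cell (2,2)='.' (+0 fires, +1 burnt)
  fire out at step 8

3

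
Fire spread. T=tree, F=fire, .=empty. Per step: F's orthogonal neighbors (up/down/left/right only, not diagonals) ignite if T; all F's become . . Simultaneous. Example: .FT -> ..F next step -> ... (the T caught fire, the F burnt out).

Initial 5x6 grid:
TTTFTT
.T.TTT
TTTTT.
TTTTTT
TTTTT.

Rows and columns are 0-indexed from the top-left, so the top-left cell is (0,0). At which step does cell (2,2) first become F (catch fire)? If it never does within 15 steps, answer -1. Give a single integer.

Step 1: cell (2,2)='T' (+3 fires, +1 burnt)
Step 2: cell (2,2)='T' (+4 fires, +3 burnt)
Step 3: cell (2,2)='F' (+6 fires, +4 burnt)
  -> target ignites at step 3
Step 4: cell (2,2)='.' (+4 fires, +6 burnt)
Step 5: cell (2,2)='.' (+5 fires, +4 burnt)
Step 6: cell (2,2)='.' (+2 fires, +5 burnt)
Step 7: cell (2,2)='.' (+1 fires, +2 burnt)
Step 8: cell (2,2)='.' (+0 fires, +1 burnt)
  fire out at step 8

3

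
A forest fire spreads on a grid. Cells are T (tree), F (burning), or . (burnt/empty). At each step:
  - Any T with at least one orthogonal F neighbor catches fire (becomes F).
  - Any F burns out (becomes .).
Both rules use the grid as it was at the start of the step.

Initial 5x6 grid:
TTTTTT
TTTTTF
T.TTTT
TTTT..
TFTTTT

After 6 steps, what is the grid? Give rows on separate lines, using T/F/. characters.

Step 1: 6 trees catch fire, 2 burn out
  TTTTTF
  TTTTF.
  T.TTTF
  TFTT..
  F.FTTT
Step 2: 6 trees catch fire, 6 burn out
  TTTTF.
  TTTF..
  T.TTF.
  F.FT..
  ...FTT
Step 3: 7 trees catch fire, 6 burn out
  TTTF..
  TTF...
  F.FF..
  ...F..
  ....FT
Step 4: 4 trees catch fire, 7 burn out
  TTF...
  FF....
  ......
  ......
  .....F
Step 5: 2 trees catch fire, 4 burn out
  FF....
  ......
  ......
  ......
  ......
Step 6: 0 trees catch fire, 2 burn out
  ......
  ......
  ......
  ......
  ......

......
......
......
......
......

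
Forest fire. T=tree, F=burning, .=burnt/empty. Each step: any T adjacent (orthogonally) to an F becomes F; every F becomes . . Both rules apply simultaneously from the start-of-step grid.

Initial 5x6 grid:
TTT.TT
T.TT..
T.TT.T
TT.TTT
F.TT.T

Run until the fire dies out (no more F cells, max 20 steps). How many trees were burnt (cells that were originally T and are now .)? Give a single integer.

Answer: 18

Derivation:
Step 1: +1 fires, +1 burnt (F count now 1)
Step 2: +2 fires, +1 burnt (F count now 2)
Step 3: +1 fires, +2 burnt (F count now 1)
Step 4: +1 fires, +1 burnt (F count now 1)
Step 5: +1 fires, +1 burnt (F count now 1)
Step 6: +1 fires, +1 burnt (F count now 1)
Step 7: +1 fires, +1 burnt (F count now 1)
Step 8: +2 fires, +1 burnt (F count now 2)
Step 9: +1 fires, +2 burnt (F count now 1)
Step 10: +1 fires, +1 burnt (F count now 1)
Step 11: +2 fires, +1 burnt (F count now 2)
Step 12: +2 fires, +2 burnt (F count now 2)
Step 13: +2 fires, +2 burnt (F count now 2)
Step 14: +0 fires, +2 burnt (F count now 0)
Fire out after step 14
Initially T: 20, now '.': 28
Total burnt (originally-T cells now '.'): 18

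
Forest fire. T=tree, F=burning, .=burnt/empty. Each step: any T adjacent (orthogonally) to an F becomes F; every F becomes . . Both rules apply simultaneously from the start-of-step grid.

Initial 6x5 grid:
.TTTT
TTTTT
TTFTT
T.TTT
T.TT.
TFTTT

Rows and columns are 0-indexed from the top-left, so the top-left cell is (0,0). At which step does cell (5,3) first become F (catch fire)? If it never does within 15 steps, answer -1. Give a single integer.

Step 1: cell (5,3)='T' (+6 fires, +2 burnt)
Step 2: cell (5,3)='F' (+9 fires, +6 burnt)
  -> target ignites at step 2
Step 3: cell (5,3)='.' (+8 fires, +9 burnt)
Step 4: cell (5,3)='.' (+1 fires, +8 burnt)
Step 5: cell (5,3)='.' (+0 fires, +1 burnt)
  fire out at step 5

2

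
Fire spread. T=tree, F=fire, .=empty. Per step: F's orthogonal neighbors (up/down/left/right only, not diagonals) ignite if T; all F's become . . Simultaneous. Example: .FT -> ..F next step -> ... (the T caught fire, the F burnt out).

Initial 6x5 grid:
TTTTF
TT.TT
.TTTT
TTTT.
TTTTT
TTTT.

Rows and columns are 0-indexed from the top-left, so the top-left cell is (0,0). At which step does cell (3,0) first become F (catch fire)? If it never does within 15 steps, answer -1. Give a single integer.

Step 1: cell (3,0)='T' (+2 fires, +1 burnt)
Step 2: cell (3,0)='T' (+3 fires, +2 burnt)
Step 3: cell (3,0)='T' (+2 fires, +3 burnt)
Step 4: cell (3,0)='T' (+4 fires, +2 burnt)
Step 5: cell (3,0)='T' (+4 fires, +4 burnt)
Step 6: cell (3,0)='T' (+4 fires, +4 burnt)
Step 7: cell (3,0)='F' (+3 fires, +4 burnt)
  -> target ignites at step 7
Step 8: cell (3,0)='.' (+2 fires, +3 burnt)
Step 9: cell (3,0)='.' (+1 fires, +2 burnt)
Step 10: cell (3,0)='.' (+0 fires, +1 burnt)
  fire out at step 10

7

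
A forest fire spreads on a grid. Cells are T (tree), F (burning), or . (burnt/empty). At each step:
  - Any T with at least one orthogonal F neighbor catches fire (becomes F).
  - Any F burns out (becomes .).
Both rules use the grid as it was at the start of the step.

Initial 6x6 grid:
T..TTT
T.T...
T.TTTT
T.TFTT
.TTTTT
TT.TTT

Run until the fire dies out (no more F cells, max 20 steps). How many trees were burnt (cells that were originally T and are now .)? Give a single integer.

Answer: 18

Derivation:
Step 1: +4 fires, +1 burnt (F count now 4)
Step 2: +6 fires, +4 burnt (F count now 6)
Step 3: +5 fires, +6 burnt (F count now 5)
Step 4: +2 fires, +5 burnt (F count now 2)
Step 5: +1 fires, +2 burnt (F count now 1)
Step 6: +0 fires, +1 burnt (F count now 0)
Fire out after step 6
Initially T: 25, now '.': 29
Total burnt (originally-T cells now '.'): 18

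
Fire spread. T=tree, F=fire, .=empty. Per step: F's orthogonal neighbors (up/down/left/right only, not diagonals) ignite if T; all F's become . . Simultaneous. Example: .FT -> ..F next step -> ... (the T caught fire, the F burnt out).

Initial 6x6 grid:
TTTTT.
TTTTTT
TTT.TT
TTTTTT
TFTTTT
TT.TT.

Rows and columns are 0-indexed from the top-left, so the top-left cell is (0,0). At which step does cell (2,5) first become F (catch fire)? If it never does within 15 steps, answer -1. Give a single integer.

Step 1: cell (2,5)='T' (+4 fires, +1 burnt)
Step 2: cell (2,5)='T' (+5 fires, +4 burnt)
Step 3: cell (2,5)='T' (+6 fires, +5 burnt)
Step 4: cell (2,5)='T' (+6 fires, +6 burnt)
Step 5: cell (2,5)='T' (+5 fires, +6 burnt)
Step 6: cell (2,5)='F' (+3 fires, +5 burnt)
  -> target ignites at step 6
Step 7: cell (2,5)='.' (+2 fires, +3 burnt)
Step 8: cell (2,5)='.' (+0 fires, +2 burnt)
  fire out at step 8

6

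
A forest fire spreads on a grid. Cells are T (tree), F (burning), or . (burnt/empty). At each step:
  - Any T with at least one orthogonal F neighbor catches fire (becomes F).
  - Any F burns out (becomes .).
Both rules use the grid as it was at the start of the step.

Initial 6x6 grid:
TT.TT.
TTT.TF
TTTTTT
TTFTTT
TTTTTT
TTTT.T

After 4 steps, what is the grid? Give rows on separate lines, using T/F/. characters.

Step 1: 6 trees catch fire, 2 burn out
  TT.TT.
  TTT.F.
  TTFTTF
  TF.FTT
  TTFTTT
  TTTT.T
Step 2: 11 trees catch fire, 6 burn out
  TT.TF.
  TTF...
  TF.FF.
  F...FF
  TF.FTT
  TTFT.T
Step 3: 8 trees catch fire, 11 burn out
  TT.F..
  TF....
  F.....
  ......
  F...FF
  TF.F.T
Step 4: 4 trees catch fire, 8 burn out
  TF....
  F.....
  ......
  ......
  ......
  F....F

TF....
F.....
......
......
......
F....F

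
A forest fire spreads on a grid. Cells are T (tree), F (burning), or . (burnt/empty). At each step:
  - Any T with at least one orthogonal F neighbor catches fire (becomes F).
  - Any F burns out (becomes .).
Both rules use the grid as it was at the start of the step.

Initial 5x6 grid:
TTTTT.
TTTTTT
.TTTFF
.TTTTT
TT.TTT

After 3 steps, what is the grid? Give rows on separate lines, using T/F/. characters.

Step 1: 5 trees catch fire, 2 burn out
  TTTTT.
  TTTTFF
  .TTF..
  .TTTFF
  TT.TTT
Step 2: 6 trees catch fire, 5 burn out
  TTTTF.
  TTTF..
  .TF...
  .TTF..
  TT.TFF
Step 3: 5 trees catch fire, 6 burn out
  TTTF..
  TTF...
  .F....
  .TF...
  TT.F..

TTTF..
TTF...
.F....
.TF...
TT.F..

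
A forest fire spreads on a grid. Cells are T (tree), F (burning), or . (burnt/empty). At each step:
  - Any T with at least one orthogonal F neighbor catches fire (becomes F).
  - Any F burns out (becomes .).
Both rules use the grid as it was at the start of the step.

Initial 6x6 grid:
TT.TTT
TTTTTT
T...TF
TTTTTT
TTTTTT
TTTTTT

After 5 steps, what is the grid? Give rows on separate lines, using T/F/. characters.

Step 1: 3 trees catch fire, 1 burn out
  TT.TTT
  TTTTTF
  T...F.
  TTTTTF
  TTTTTT
  TTTTTT
Step 2: 4 trees catch fire, 3 burn out
  TT.TTF
  TTTTF.
  T.....
  TTTTF.
  TTTTTF
  TTTTTT
Step 3: 5 trees catch fire, 4 burn out
  TT.TF.
  TTTF..
  T.....
  TTTF..
  TTTTF.
  TTTTTF
Step 4: 5 trees catch fire, 5 burn out
  TT.F..
  TTF...
  T.....
  TTF...
  TTTF..
  TTTTF.
Step 5: 4 trees catch fire, 5 burn out
  TT....
  TF....
  T.....
  TF....
  TTF...
  TTTF..

TT....
TF....
T.....
TF....
TTF...
TTTF..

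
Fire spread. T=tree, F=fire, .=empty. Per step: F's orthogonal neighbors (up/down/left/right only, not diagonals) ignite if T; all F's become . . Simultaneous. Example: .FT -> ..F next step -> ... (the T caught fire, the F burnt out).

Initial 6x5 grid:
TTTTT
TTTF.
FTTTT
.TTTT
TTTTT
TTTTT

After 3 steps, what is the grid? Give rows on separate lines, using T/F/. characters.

Step 1: 5 trees catch fire, 2 burn out
  TTTFT
  FTF..
  .FTFT
  .TTTT
  TTTTT
  TTTTT
Step 2: 8 trees catch fire, 5 burn out
  FTF.F
  .F...
  ..F.F
  .FTFT
  TTTTT
  TTTTT
Step 3: 5 trees catch fire, 8 burn out
  .F...
  .....
  .....
  ..F.F
  TFTFT
  TTTTT

.F...
.....
.....
..F.F
TFTFT
TTTTT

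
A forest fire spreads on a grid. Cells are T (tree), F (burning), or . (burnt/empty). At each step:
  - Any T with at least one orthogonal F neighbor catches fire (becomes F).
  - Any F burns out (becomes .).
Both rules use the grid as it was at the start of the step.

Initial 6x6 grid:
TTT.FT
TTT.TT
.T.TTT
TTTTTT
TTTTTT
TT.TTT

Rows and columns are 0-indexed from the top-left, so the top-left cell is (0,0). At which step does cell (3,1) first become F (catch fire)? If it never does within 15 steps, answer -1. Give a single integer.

Step 1: cell (3,1)='T' (+2 fires, +1 burnt)
Step 2: cell (3,1)='T' (+2 fires, +2 burnt)
Step 3: cell (3,1)='T' (+3 fires, +2 burnt)
Step 4: cell (3,1)='T' (+3 fires, +3 burnt)
Step 5: cell (3,1)='T' (+4 fires, +3 burnt)
Step 6: cell (3,1)='F' (+4 fires, +4 burnt)
  -> target ignites at step 6
Step 7: cell (3,1)='.' (+3 fires, +4 burnt)
Step 8: cell (3,1)='.' (+3 fires, +3 burnt)
Step 9: cell (3,1)='.' (+4 fires, +3 burnt)
Step 10: cell (3,1)='.' (+2 fires, +4 burnt)
Step 11: cell (3,1)='.' (+0 fires, +2 burnt)
  fire out at step 11

6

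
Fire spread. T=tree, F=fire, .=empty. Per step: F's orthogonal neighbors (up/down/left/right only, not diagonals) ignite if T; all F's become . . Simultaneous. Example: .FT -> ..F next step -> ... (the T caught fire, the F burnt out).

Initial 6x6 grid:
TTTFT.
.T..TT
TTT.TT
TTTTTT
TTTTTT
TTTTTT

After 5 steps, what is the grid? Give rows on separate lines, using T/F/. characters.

Step 1: 2 trees catch fire, 1 burn out
  TTF.F.
  .T..TT
  TTT.TT
  TTTTTT
  TTTTTT
  TTTTTT
Step 2: 2 trees catch fire, 2 burn out
  TF....
  .T..FT
  TTT.TT
  TTTTTT
  TTTTTT
  TTTTTT
Step 3: 4 trees catch fire, 2 burn out
  F.....
  .F...F
  TTT.FT
  TTTTTT
  TTTTTT
  TTTTTT
Step 4: 3 trees catch fire, 4 burn out
  ......
  ......
  TFT..F
  TTTTFT
  TTTTTT
  TTTTTT
Step 5: 6 trees catch fire, 3 burn out
  ......
  ......
  F.F...
  TFTF.F
  TTTTFT
  TTTTTT

......
......
F.F...
TFTF.F
TTTTFT
TTTTTT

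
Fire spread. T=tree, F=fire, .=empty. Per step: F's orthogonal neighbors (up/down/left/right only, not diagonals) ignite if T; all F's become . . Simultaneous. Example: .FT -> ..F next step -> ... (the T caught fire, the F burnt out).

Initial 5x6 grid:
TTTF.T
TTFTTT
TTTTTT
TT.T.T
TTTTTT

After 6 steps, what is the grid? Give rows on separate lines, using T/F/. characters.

Step 1: 4 trees catch fire, 2 burn out
  TTF..T
  TF.FTT
  TTFTTT
  TT.T.T
  TTTTTT
Step 2: 5 trees catch fire, 4 burn out
  TF...T
  F...FT
  TF.FTT
  TT.T.T
  TTTTTT
Step 3: 6 trees catch fire, 5 burn out
  F....T
  .....F
  F...FT
  TF.F.T
  TTTTTT
Step 4: 5 trees catch fire, 6 burn out
  .....F
  ......
  .....F
  F....T
  TFTFTT
Step 5: 4 trees catch fire, 5 burn out
  ......
  ......
  ......
  .....F
  F.F.FT
Step 6: 1 trees catch fire, 4 burn out
  ......
  ......
  ......
  ......
  .....F

......
......
......
......
.....F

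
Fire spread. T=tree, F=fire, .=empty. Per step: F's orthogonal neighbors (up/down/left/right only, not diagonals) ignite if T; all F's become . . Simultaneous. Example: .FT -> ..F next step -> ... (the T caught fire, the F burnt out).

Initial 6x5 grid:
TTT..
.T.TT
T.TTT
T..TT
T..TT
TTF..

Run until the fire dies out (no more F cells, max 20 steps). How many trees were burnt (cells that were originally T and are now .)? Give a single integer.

Step 1: +1 fires, +1 burnt (F count now 1)
Step 2: +1 fires, +1 burnt (F count now 1)
Step 3: +1 fires, +1 burnt (F count now 1)
Step 4: +1 fires, +1 burnt (F count now 1)
Step 5: +1 fires, +1 burnt (F count now 1)
Step 6: +0 fires, +1 burnt (F count now 0)
Fire out after step 6
Initially T: 18, now '.': 17
Total burnt (originally-T cells now '.'): 5

Answer: 5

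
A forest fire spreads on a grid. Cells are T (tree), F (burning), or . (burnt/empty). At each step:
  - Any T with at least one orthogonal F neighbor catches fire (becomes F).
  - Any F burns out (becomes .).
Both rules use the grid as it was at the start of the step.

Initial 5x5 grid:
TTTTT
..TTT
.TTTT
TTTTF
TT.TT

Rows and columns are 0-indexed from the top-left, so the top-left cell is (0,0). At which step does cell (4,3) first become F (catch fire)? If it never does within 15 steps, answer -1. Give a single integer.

Step 1: cell (4,3)='T' (+3 fires, +1 burnt)
Step 2: cell (4,3)='F' (+4 fires, +3 burnt)
  -> target ignites at step 2
Step 3: cell (4,3)='.' (+4 fires, +4 burnt)
Step 4: cell (4,3)='.' (+5 fires, +4 burnt)
Step 5: cell (4,3)='.' (+2 fires, +5 burnt)
Step 6: cell (4,3)='.' (+1 fires, +2 burnt)
Step 7: cell (4,3)='.' (+1 fires, +1 burnt)
Step 8: cell (4,3)='.' (+0 fires, +1 burnt)
  fire out at step 8

2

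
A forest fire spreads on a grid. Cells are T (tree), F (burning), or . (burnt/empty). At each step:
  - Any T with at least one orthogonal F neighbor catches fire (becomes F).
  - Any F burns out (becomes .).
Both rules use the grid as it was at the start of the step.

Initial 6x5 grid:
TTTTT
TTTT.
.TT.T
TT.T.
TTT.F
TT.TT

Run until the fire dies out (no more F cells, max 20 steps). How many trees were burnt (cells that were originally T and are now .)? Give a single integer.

Step 1: +1 fires, +1 burnt (F count now 1)
Step 2: +1 fires, +1 burnt (F count now 1)
Step 3: +0 fires, +1 burnt (F count now 0)
Fire out after step 3
Initially T: 22, now '.': 10
Total burnt (originally-T cells now '.'): 2

Answer: 2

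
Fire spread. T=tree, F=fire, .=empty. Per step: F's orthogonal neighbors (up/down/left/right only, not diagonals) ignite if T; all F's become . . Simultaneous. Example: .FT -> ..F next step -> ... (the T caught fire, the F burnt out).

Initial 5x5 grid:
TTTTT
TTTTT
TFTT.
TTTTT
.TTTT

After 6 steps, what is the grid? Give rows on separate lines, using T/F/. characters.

Step 1: 4 trees catch fire, 1 burn out
  TTTTT
  TFTTT
  F.FT.
  TFTTT
  .TTTT
Step 2: 7 trees catch fire, 4 burn out
  TFTTT
  F.FTT
  ...F.
  F.FTT
  .FTTT
Step 3: 5 trees catch fire, 7 burn out
  F.FTT
  ...FT
  .....
  ...FT
  ..FTT
Step 4: 4 trees catch fire, 5 burn out
  ...FT
  ....F
  .....
  ....F
  ...FT
Step 5: 2 trees catch fire, 4 burn out
  ....F
  .....
  .....
  .....
  ....F
Step 6: 0 trees catch fire, 2 burn out
  .....
  .....
  .....
  .....
  .....

.....
.....
.....
.....
.....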